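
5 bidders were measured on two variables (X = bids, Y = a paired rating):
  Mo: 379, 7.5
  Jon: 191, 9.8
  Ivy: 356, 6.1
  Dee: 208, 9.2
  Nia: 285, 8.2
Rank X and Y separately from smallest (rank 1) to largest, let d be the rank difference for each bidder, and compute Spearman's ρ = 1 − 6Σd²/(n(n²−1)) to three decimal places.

-0.900

Ranks of variable 1: 5, 1, 4, 2, 3
Ranks of variable 2: 2, 5, 1, 4, 3
d = r₁ − r₂: 3, -4, 3, -2, 0
d²: 9, 16, 9, 4, 0; Σd² = 38
ρ = 1 − 6·38/(5·24) = 1 − 228/120 = -0.900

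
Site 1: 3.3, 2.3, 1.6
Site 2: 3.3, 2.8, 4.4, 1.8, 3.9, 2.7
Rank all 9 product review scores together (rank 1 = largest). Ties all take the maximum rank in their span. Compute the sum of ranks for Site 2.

Sorted (descending): 4.4, 3.9, 3.3, 3.3, 2.8, 2.7, 2.3, 1.8, 1.6
The 2 values of 3.3 occupy positions 3–4 → each gets rank 4.
Site 2 values → pooled ranks: 3.3→4, 2.8→5, 4.4→1, 1.8→8, 3.9→2, 2.7→6
Rank sum = 4 + 5 + 1 + 8 + 2 + 6 = 26

26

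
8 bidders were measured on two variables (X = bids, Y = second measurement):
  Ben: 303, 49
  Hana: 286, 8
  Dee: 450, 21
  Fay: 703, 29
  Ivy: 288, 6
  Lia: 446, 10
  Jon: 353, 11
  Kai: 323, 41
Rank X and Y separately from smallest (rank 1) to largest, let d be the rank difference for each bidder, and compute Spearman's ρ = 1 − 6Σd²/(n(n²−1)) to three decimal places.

0.357

Ranks of variable 1: 3, 1, 7, 8, 2, 6, 5, 4
Ranks of variable 2: 8, 2, 5, 6, 1, 3, 4, 7
d = r₁ − r₂: -5, -1, 2, 2, 1, 3, 1, -3
d²: 25, 1, 4, 4, 1, 9, 1, 9; Σd² = 54
ρ = 1 − 6·54/(8·63) = 1 − 324/504 = 0.357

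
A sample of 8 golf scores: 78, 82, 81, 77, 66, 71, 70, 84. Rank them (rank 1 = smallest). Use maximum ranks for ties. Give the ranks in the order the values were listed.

Sorted (ascending): 66, 70, 71, 77, 78, 81, 82, 84
No ties — each value takes its position as its rank.

5, 7, 6, 4, 1, 3, 2, 8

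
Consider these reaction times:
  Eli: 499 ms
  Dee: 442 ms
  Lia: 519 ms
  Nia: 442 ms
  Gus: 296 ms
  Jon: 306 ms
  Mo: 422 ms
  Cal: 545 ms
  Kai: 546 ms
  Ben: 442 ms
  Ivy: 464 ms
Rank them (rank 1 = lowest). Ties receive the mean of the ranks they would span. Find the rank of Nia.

Sorted (ascending): 296, 306, 422, 442, 442, 442, 464, 499, 519, 545, 546
The 3 values of 442 occupy positions 4–6 → average rank 5.
Nia has value 442 ms → rank 5.

5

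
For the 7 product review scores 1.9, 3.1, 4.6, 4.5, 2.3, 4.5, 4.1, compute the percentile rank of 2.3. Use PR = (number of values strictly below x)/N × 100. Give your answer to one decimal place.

14.3

N = 7.
Strictly below 2.3: 1. Equal to 2.3: 1.
PR = 1/7 × 100 = 14.3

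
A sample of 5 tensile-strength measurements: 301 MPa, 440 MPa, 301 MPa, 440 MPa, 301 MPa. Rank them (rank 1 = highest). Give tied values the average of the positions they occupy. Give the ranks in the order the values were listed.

Sorted (descending): 440, 440, 301, 301, 301
The 2 values of 440 occupy positions 1–2 → average rank (1+2)/2 = 1.5.
The 3 values of 301 occupy positions 3–5 → average rank 4.

4, 1.5, 4, 1.5, 4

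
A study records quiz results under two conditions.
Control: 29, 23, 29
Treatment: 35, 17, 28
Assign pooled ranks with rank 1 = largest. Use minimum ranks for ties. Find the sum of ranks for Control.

9

Sorted (descending): 35, 29, 29, 28, 23, 17
The 2 values of 29 occupy positions 2–3 → each gets rank 2.
Control values → pooled ranks: 29→2, 23→5, 29→2
Rank sum = 2 + 5 + 2 = 9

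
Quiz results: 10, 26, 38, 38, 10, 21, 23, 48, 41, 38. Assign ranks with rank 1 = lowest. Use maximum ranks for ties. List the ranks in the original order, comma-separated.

Sorted (ascending): 10, 10, 21, 23, 26, 38, 38, 38, 41, 48
The 2 values of 10 occupy positions 1–2 → each gets rank 2.
The 3 values of 38 occupy positions 6–8 → each gets rank 8.

2, 5, 8, 8, 2, 3, 4, 10, 9, 8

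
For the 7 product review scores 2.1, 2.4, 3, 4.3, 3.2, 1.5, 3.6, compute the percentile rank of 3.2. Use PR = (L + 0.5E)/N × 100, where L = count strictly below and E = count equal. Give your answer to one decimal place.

N = 7.
Strictly below 3.2: 4. Equal to 3.2: 1.
PR = (4 + 0.5·1)/7 × 100 = 64.3

64.3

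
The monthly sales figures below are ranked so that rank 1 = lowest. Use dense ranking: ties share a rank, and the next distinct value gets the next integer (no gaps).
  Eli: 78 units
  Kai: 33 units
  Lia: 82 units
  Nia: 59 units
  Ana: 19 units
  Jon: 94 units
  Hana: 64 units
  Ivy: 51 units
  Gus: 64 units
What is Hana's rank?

5

Sorted (ascending): 19, 33, 51, 59, 64, 64, 78, 82, 94
The 2 values of 64 share dense rank 5.
Remaining distinct values take the next consecutive integers.
Hana has value 64 units → rank 5.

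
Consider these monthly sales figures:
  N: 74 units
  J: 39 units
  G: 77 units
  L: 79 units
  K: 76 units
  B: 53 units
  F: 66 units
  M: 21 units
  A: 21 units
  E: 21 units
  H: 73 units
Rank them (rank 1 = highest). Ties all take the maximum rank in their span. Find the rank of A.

Sorted (descending): 79, 77, 76, 74, 73, 66, 53, 39, 21, 21, 21
The 3 values of 21 occupy positions 9–11 → each gets rank 11.
A has value 21 units → rank 11.

11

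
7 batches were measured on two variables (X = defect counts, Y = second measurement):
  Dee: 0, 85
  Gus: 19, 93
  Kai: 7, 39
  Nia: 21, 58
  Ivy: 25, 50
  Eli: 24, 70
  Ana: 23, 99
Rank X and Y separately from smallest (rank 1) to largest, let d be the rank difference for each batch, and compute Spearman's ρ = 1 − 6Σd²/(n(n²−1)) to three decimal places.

Ranks of variable 1: 1, 3, 2, 4, 7, 6, 5
Ranks of variable 2: 5, 6, 1, 3, 2, 4, 7
d = r₁ − r₂: -4, -3, 1, 1, 5, 2, -2
d²: 16, 9, 1, 1, 25, 4, 4; Σd² = 60
ρ = 1 − 6·60/(7·48) = 1 − 360/336 = -0.071

-0.071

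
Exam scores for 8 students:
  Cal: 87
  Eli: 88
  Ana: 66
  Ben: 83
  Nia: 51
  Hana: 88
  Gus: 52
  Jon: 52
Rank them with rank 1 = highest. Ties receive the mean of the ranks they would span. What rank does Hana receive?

Sorted (descending): 88, 88, 87, 83, 66, 52, 52, 51
The 2 values of 88 occupy positions 1–2 → average rank (1+2)/2 = 1.5.
The 2 values of 52 occupy positions 6–7 → average rank (6+7)/2 = 6.5.
Hana has value 88 → rank 1.5.

1.5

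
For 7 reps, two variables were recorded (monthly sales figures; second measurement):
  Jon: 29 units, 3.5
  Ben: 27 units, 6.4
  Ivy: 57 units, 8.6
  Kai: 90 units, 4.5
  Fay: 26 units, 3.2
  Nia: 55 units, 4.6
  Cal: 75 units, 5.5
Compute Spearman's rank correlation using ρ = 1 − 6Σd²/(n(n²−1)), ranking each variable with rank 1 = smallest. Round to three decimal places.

0.321

Ranks of variable 1: 3, 2, 5, 7, 1, 4, 6
Ranks of variable 2: 2, 6, 7, 3, 1, 4, 5
d = r₁ − r₂: 1, -4, -2, 4, 0, 0, 1
d²: 1, 16, 4, 16, 0, 0, 1; Σd² = 38
ρ = 1 − 6·38/(7·48) = 1 − 228/336 = 0.321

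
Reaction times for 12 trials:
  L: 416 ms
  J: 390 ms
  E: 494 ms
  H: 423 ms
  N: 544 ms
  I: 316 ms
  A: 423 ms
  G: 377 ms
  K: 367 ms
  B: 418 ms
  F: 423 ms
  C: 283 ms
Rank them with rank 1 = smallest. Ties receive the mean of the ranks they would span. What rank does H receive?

9

Sorted (ascending): 283, 316, 367, 377, 390, 416, 418, 423, 423, 423, 494, 544
The 3 values of 423 occupy positions 8–10 → average rank 9.
H has value 423 ms → rank 9.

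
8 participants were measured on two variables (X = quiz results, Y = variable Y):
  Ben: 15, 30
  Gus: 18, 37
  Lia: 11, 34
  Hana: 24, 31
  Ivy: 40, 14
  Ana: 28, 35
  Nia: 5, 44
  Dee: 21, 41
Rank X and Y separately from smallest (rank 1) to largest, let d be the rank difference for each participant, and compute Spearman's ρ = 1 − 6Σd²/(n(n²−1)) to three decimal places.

Ranks of variable 1: 3, 4, 2, 6, 8, 7, 1, 5
Ranks of variable 2: 2, 6, 4, 3, 1, 5, 8, 7
d = r₁ − r₂: 1, -2, -2, 3, 7, 2, -7, -2
d²: 1, 4, 4, 9, 49, 4, 49, 4; Σd² = 124
ρ = 1 − 6·124/(8·63) = 1 − 744/504 = -0.476

-0.476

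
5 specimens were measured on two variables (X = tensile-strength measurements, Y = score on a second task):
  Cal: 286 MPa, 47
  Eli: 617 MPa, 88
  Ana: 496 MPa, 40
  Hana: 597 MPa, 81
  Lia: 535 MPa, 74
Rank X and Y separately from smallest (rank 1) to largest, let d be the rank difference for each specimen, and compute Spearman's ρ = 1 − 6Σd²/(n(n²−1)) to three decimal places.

0.900

Ranks of variable 1: 1, 5, 2, 4, 3
Ranks of variable 2: 2, 5, 1, 4, 3
d = r₁ − r₂: -1, 0, 1, 0, 0
d²: 1, 0, 1, 0, 0; Σd² = 2
ρ = 1 − 6·2/(5·24) = 1 − 12/120 = 0.900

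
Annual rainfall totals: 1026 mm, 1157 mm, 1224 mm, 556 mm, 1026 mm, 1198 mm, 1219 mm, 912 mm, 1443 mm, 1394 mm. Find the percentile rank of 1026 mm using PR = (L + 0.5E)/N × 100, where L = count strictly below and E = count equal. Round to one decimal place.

N = 10.
Strictly below 1026: 2. Equal to 1026: 2.
PR = (2 + 0.5·2)/10 × 100 = 30.0

30.0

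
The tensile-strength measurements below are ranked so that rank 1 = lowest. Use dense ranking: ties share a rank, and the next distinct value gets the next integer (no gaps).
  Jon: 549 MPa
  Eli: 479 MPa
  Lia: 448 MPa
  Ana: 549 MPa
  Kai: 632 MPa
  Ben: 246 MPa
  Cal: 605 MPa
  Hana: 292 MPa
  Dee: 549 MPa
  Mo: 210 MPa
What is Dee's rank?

Sorted (ascending): 210, 246, 292, 448, 479, 549, 549, 549, 605, 632
The 3 values of 549 share dense rank 6.
Remaining distinct values take the next consecutive integers.
Dee has value 549 MPa → rank 6.

6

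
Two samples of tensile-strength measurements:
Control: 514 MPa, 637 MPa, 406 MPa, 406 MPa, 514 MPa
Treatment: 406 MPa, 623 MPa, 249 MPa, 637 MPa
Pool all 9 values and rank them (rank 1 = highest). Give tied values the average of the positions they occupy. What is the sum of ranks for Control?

24.5

Sorted (descending): 637, 637, 623, 514, 514, 406, 406, 406, 249
The 2 values of 637 occupy positions 1–2 → average rank (1+2)/2 = 1.5.
The 2 values of 514 occupy positions 4–5 → average rank (4+5)/2 = 4.5.
The 3 values of 406 occupy positions 6–8 → average rank 7.
Control values → pooled ranks: 514→4.5, 637→1.5, 406→7, 406→7, 514→4.5
Rank sum = 4.5 + 1.5 + 7 + 7 + 4.5 = 24.5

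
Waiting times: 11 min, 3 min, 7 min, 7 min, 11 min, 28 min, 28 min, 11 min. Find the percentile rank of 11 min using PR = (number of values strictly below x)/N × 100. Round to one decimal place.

N = 8.
Strictly below 11: 3. Equal to 11: 3.
PR = 3/8 × 100 = 37.5

37.5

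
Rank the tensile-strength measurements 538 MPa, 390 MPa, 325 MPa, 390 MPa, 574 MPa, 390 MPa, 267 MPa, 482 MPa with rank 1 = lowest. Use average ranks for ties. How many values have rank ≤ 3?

Sorted (ascending): 267, 325, 390, 390, 390, 482, 538, 574
The 3 values of 390 occupy positions 3–5 → average rank 4.
Ranks ≤ 3: {1, 2} → 2 values.

2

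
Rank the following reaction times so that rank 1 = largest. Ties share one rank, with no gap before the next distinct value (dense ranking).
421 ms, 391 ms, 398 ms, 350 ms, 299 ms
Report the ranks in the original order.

Sorted (descending): 421, 398, 391, 350, 299
No ties — each value takes its position as its rank.

1, 3, 2, 4, 5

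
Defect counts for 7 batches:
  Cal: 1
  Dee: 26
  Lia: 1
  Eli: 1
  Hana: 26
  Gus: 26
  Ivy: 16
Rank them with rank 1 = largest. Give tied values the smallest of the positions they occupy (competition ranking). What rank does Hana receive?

1

Sorted (descending): 26, 26, 26, 16, 1, 1, 1
The 3 values of 26 occupy positions 1–3 → each gets rank 1.
The 3 values of 1 occupy positions 5–7 → each gets rank 5.
Hana has value 26 → rank 1.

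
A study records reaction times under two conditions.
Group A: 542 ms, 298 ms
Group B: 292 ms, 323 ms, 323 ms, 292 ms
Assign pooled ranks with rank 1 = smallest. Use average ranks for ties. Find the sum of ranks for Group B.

Sorted (ascending): 292, 292, 298, 323, 323, 542
The 2 values of 292 occupy positions 1–2 → average rank (1+2)/2 = 1.5.
The 2 values of 323 occupy positions 4–5 → average rank (4+5)/2 = 4.5.
Group B values → pooled ranks: 292→1.5, 323→4.5, 323→4.5, 292→1.5
Rank sum = 1.5 + 4.5 + 4.5 + 1.5 = 12

12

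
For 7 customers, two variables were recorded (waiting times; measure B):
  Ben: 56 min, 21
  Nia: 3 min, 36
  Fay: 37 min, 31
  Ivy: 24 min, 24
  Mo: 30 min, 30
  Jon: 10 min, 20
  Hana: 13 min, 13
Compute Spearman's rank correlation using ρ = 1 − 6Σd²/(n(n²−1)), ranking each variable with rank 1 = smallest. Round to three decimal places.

Ranks of variable 1: 7, 1, 6, 4, 5, 2, 3
Ranks of variable 2: 3, 7, 6, 4, 5, 2, 1
d = r₁ − r₂: 4, -6, 0, 0, 0, 0, 2
d²: 16, 36, 0, 0, 0, 0, 4; Σd² = 56
ρ = 1 − 6·56/(7·48) = 1 − 336/336 = 0.000

0.000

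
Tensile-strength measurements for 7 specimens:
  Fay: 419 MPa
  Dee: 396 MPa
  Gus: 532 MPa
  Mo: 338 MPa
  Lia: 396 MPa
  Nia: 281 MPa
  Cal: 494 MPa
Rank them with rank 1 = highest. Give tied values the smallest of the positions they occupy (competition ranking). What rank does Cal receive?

Sorted (descending): 532, 494, 419, 396, 396, 338, 281
The 2 values of 396 occupy positions 4–5 → each gets rank 4.
Cal has value 494 MPa → rank 2.

2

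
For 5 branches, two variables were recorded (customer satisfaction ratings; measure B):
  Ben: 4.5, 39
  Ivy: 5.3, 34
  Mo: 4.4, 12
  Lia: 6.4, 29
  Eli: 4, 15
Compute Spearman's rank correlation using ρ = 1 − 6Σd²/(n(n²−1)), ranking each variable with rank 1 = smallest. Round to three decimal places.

0.500

Ranks of variable 1: 3, 4, 2, 5, 1
Ranks of variable 2: 5, 4, 1, 3, 2
d = r₁ − r₂: -2, 0, 1, 2, -1
d²: 4, 0, 1, 4, 1; Σd² = 10
ρ = 1 − 6·10/(5·24) = 1 − 60/120 = 0.500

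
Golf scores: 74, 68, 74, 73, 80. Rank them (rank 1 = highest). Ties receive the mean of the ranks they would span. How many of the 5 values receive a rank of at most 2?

1

Sorted (descending): 80, 74, 74, 73, 68
The 2 values of 74 occupy positions 2–3 → average rank (2+3)/2 = 2.5.
Ranks ≤ 2: {1} → 1 value.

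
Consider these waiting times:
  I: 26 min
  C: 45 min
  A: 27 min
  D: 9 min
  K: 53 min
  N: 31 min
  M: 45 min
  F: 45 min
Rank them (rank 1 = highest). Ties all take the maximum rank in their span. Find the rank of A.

Sorted (descending): 53, 45, 45, 45, 31, 27, 26, 9
The 3 values of 45 occupy positions 2–4 → each gets rank 4.
A has value 27 min → rank 6.

6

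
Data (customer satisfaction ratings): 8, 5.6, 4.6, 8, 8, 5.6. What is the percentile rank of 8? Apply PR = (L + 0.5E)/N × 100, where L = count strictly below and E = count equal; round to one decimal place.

75.0

N = 6.
Strictly below 8: 3. Equal to 8: 3.
PR = (3 + 0.5·3)/6 × 100 = 75.0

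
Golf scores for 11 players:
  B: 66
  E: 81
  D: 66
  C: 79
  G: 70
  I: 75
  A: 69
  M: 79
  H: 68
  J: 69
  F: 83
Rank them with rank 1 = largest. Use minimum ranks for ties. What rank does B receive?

Sorted (descending): 83, 81, 79, 79, 75, 70, 69, 69, 68, 66, 66
The 2 values of 79 occupy positions 3–4 → each gets rank 3.
The 2 values of 69 occupy positions 7–8 → each gets rank 7.
The 2 values of 66 occupy positions 10–11 → each gets rank 10.
B has value 66 → rank 10.

10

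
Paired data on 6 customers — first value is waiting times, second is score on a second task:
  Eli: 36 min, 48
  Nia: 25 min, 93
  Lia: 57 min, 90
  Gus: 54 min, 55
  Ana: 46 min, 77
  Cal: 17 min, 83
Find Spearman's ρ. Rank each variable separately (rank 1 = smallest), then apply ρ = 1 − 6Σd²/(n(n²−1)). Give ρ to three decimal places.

-0.143

Ranks of variable 1: 3, 2, 6, 5, 4, 1
Ranks of variable 2: 1, 6, 5, 2, 3, 4
d = r₁ − r₂: 2, -4, 1, 3, 1, -3
d²: 4, 16, 1, 9, 1, 9; Σd² = 40
ρ = 1 − 6·40/(6·35) = 1 − 240/210 = -0.143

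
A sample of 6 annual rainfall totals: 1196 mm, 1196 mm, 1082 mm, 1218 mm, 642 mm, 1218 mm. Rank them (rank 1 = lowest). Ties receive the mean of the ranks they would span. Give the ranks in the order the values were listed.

Sorted (ascending): 642, 1082, 1196, 1196, 1218, 1218
The 2 values of 1196 occupy positions 3–4 → average rank (3+4)/2 = 3.5.
The 2 values of 1218 occupy positions 5–6 → average rank (5+6)/2 = 5.5.

3.5, 3.5, 2, 5.5, 1, 5.5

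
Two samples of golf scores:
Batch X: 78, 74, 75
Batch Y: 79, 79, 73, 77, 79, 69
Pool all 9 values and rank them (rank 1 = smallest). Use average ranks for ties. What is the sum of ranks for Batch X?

13

Sorted (ascending): 69, 73, 74, 75, 77, 78, 79, 79, 79
The 3 values of 79 occupy positions 7–9 → average rank 8.
Batch X values → pooled ranks: 78→6, 74→3, 75→4
Rank sum = 6 + 3 + 4 = 13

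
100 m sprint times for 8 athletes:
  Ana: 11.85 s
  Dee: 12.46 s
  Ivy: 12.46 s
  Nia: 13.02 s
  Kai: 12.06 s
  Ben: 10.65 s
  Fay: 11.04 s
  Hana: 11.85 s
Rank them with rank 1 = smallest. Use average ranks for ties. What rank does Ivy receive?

Sorted (ascending): 10.65, 11.04, 11.85, 11.85, 12.06, 12.46, 12.46, 13.02
The 2 values of 11.85 occupy positions 3–4 → average rank (3+4)/2 = 3.5.
The 2 values of 12.46 occupy positions 6–7 → average rank (6+7)/2 = 6.5.
Ivy has value 12.46 s → rank 6.5.

6.5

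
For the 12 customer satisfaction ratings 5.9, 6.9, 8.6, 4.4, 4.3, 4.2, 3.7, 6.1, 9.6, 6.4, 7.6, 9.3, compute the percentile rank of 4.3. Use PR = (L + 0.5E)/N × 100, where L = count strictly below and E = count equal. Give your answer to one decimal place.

N = 12.
Strictly below 4.3: 2. Equal to 4.3: 1.
PR = (2 + 0.5·1)/12 × 100 = 20.8

20.8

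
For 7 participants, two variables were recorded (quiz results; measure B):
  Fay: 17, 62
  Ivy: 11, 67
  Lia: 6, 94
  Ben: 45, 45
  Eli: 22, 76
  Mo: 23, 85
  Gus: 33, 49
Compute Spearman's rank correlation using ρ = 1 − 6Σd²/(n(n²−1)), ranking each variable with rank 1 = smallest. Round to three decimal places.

-0.679

Ranks of variable 1: 3, 2, 1, 7, 4, 5, 6
Ranks of variable 2: 3, 4, 7, 1, 5, 6, 2
d = r₁ − r₂: 0, -2, -6, 6, -1, -1, 4
d²: 0, 4, 36, 36, 1, 1, 16; Σd² = 94
ρ = 1 − 6·94/(7·48) = 1 − 564/336 = -0.679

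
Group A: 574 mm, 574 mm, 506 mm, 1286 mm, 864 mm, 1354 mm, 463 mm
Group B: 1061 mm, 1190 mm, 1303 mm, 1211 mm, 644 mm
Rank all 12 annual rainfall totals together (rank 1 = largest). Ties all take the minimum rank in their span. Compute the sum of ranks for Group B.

25

Sorted (descending): 1354, 1303, 1286, 1211, 1190, 1061, 864, 644, 574, 574, 506, 463
The 2 values of 574 occupy positions 9–10 → each gets rank 9.
Group B values → pooled ranks: 1061→6, 1190→5, 1303→2, 1211→4, 644→8
Rank sum = 6 + 5 + 2 + 4 + 8 = 25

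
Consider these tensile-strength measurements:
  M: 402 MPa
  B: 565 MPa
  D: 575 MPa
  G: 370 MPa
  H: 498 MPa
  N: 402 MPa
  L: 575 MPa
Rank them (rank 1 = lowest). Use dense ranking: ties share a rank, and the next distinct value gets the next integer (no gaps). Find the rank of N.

2

Sorted (ascending): 370, 402, 402, 498, 565, 575, 575
The 2 values of 402 share dense rank 2.
The 2 values of 575 share dense rank 5.
Remaining distinct values take the next consecutive integers.
N has value 402 MPa → rank 2.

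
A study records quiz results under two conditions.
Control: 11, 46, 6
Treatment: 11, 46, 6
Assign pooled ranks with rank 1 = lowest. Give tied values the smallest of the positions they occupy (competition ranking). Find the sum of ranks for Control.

9

Sorted (ascending): 6, 6, 11, 11, 46, 46
The 2 values of 6 occupy positions 1–2 → each gets rank 1.
The 2 values of 11 occupy positions 3–4 → each gets rank 3.
The 2 values of 46 occupy positions 5–6 → each gets rank 5.
Control values → pooled ranks: 11→3, 46→5, 6→1
Rank sum = 3 + 5 + 1 = 9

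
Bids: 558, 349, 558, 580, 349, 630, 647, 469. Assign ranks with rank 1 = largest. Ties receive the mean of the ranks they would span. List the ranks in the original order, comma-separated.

Sorted (descending): 647, 630, 580, 558, 558, 469, 349, 349
The 2 values of 558 occupy positions 4–5 → average rank (4+5)/2 = 4.5.
The 2 values of 349 occupy positions 7–8 → average rank (7+8)/2 = 7.5.

4.5, 7.5, 4.5, 3, 7.5, 2, 1, 6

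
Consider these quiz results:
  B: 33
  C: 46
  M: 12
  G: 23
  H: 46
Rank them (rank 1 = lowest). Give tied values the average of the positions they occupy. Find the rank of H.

Sorted (ascending): 12, 23, 33, 46, 46
The 2 values of 46 occupy positions 4–5 → average rank (4+5)/2 = 4.5.
H has value 46 → rank 4.5.

4.5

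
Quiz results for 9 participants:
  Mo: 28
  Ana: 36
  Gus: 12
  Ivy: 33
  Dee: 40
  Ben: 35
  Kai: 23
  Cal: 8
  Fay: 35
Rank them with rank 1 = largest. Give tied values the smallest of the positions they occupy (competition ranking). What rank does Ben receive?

Sorted (descending): 40, 36, 35, 35, 33, 28, 23, 12, 8
The 2 values of 35 occupy positions 3–4 → each gets rank 3.
Ben has value 35 → rank 3.

3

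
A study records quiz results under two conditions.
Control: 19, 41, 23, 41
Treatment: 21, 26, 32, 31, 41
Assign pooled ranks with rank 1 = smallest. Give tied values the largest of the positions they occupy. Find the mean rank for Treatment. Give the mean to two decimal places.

5.20

Sorted (ascending): 19, 21, 23, 26, 31, 32, 41, 41, 41
The 3 values of 41 occupy positions 7–9 → each gets rank 9.
Treatment values → pooled ranks: 21→2, 26→4, 32→6, 31→5, 41→9
Mean rank = (2 + 4 + 6 + 5 + 9) / 5 = 5.20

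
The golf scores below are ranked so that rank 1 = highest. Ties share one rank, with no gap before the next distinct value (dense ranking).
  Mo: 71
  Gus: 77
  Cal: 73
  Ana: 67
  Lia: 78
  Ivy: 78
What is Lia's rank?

Sorted (descending): 78, 78, 77, 73, 71, 67
The 2 values of 78 share dense rank 1.
Remaining distinct values take the next consecutive integers.
Lia has value 78 → rank 1.

1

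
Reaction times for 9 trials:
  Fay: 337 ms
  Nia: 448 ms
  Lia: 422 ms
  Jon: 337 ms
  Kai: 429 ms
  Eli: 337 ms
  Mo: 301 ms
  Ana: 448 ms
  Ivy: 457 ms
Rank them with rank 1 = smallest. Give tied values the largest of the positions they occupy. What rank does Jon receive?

4

Sorted (ascending): 301, 337, 337, 337, 422, 429, 448, 448, 457
The 3 values of 337 occupy positions 2–4 → each gets rank 4.
The 2 values of 448 occupy positions 7–8 → each gets rank 8.
Jon has value 337 ms → rank 4.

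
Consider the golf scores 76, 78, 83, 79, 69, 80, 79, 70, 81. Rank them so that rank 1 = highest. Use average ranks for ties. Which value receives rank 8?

70

Sorted (descending): 83, 81, 80, 79, 79, 78, 76, 70, 69
The 2 values of 79 occupy positions 4–5 → average rank (4+5)/2 = 4.5.
Rank 8 → value 70.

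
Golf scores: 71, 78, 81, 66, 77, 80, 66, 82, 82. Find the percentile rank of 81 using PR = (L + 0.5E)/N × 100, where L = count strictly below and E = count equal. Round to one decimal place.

N = 9.
Strictly below 81: 6. Equal to 81: 1.
PR = (6 + 0.5·1)/9 × 100 = 72.2

72.2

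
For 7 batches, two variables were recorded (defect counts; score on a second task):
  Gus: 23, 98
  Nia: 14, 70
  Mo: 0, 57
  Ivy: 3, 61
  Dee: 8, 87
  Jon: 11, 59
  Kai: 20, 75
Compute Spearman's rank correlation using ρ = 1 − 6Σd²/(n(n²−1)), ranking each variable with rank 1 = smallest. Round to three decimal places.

Ranks of variable 1: 7, 5, 1, 2, 3, 4, 6
Ranks of variable 2: 7, 4, 1, 3, 6, 2, 5
d = r₁ − r₂: 0, 1, 0, -1, -3, 2, 1
d²: 0, 1, 0, 1, 9, 4, 1; Σd² = 16
ρ = 1 − 6·16/(7·48) = 1 − 96/336 = 0.714

0.714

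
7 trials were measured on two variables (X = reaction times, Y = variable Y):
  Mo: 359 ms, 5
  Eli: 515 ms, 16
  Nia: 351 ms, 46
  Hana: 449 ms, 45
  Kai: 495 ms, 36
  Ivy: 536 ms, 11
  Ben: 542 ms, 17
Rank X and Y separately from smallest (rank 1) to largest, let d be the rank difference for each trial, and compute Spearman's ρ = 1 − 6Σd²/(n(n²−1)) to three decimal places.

-0.357

Ranks of variable 1: 2, 5, 1, 3, 4, 6, 7
Ranks of variable 2: 1, 3, 7, 6, 5, 2, 4
d = r₁ − r₂: 1, 2, -6, -3, -1, 4, 3
d²: 1, 4, 36, 9, 1, 16, 9; Σd² = 76
ρ = 1 − 6·76/(7·48) = 1 − 456/336 = -0.357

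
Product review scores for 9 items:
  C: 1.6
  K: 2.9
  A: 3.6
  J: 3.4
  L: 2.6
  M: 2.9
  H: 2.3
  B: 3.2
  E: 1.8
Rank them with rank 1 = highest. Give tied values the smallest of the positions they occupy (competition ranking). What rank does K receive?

4

Sorted (descending): 3.6, 3.4, 3.2, 2.9, 2.9, 2.6, 2.3, 1.8, 1.6
The 2 values of 2.9 occupy positions 4–5 → each gets rank 4.
K has value 2.9 → rank 4.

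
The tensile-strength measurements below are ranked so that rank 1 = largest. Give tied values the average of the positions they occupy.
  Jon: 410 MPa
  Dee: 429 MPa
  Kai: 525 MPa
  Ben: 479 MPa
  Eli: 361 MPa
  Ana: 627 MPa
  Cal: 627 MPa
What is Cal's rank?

Sorted (descending): 627, 627, 525, 479, 429, 410, 361
The 2 values of 627 occupy positions 1–2 → average rank (1+2)/2 = 1.5.
Cal has value 627 MPa → rank 1.5.

1.5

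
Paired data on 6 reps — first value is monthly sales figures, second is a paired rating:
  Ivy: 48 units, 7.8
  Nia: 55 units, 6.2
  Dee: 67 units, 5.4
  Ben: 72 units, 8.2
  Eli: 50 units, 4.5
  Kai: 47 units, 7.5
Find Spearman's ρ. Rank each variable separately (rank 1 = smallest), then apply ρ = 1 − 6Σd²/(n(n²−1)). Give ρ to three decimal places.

Ranks of variable 1: 2, 4, 5, 6, 3, 1
Ranks of variable 2: 5, 3, 2, 6, 1, 4
d = r₁ − r₂: -3, 1, 3, 0, 2, -3
d²: 9, 1, 9, 0, 4, 9; Σd² = 32
ρ = 1 − 6·32/(6·35) = 1 − 192/210 = 0.086

0.086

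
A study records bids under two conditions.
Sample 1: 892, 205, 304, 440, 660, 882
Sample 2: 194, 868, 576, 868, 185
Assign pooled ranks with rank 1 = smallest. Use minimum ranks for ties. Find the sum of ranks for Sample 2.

25

Sorted (ascending): 185, 194, 205, 304, 440, 576, 660, 868, 868, 882, 892
The 2 values of 868 occupy positions 8–9 → each gets rank 8.
Sample 2 values → pooled ranks: 194→2, 868→8, 576→6, 868→8, 185→1
Rank sum = 2 + 8 + 6 + 8 + 1 = 25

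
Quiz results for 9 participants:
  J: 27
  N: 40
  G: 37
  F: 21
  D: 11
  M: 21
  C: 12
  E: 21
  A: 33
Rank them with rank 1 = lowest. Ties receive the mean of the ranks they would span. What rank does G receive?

Sorted (ascending): 11, 12, 21, 21, 21, 27, 33, 37, 40
The 3 values of 21 occupy positions 3–5 → average rank 4.
G has value 37 → rank 8.

8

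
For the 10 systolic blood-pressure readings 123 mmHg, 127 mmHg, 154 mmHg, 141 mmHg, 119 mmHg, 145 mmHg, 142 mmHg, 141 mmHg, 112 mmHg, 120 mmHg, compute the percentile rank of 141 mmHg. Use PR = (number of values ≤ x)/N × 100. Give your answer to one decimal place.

N = 10.
Strictly below 141: 5. Equal to 141: 2.
PR = 7/10 × 100 = 70.0

70.0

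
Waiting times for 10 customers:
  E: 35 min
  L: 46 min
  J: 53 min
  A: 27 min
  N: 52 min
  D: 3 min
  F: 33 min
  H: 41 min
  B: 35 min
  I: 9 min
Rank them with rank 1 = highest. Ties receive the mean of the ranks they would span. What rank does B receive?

5.5

Sorted (descending): 53, 52, 46, 41, 35, 35, 33, 27, 9, 3
The 2 values of 35 occupy positions 5–6 → average rank (5+6)/2 = 5.5.
B has value 35 min → rank 5.5.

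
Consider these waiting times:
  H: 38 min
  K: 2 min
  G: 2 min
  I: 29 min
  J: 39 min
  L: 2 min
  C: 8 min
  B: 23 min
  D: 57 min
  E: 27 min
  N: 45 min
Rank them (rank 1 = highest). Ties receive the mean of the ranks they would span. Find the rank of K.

Sorted (descending): 57, 45, 39, 38, 29, 27, 23, 8, 2, 2, 2
The 3 values of 2 occupy positions 9–11 → average rank 10.
K has value 2 min → rank 10.

10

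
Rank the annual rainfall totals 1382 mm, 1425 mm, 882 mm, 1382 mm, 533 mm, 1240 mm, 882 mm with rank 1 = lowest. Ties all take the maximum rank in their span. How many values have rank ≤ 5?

4

Sorted (ascending): 533, 882, 882, 1240, 1382, 1382, 1425
The 2 values of 882 occupy positions 2–3 → each gets rank 3.
The 2 values of 1382 occupy positions 5–6 → each gets rank 6.
Ranks ≤ 5: {1, 3, 3, 4} → 4 values.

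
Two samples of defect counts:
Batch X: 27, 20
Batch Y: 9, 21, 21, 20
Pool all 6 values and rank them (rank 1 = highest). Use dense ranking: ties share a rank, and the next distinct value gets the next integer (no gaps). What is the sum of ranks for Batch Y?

11

Sorted (descending): 27, 21, 21, 20, 20, 9
The 2 values of 21 share dense rank 2.
The 2 values of 20 share dense rank 3.
Remaining distinct values take the next consecutive integers.
Batch Y values → pooled ranks: 9→4, 21→2, 21→2, 20→3
Rank sum = 4 + 2 + 2 + 3 = 11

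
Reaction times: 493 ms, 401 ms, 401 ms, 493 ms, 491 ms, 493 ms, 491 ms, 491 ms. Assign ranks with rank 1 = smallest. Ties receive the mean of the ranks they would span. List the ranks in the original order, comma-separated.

7, 1.5, 1.5, 7, 4, 7, 4, 4

Sorted (ascending): 401, 401, 491, 491, 491, 493, 493, 493
The 2 values of 401 occupy positions 1–2 → average rank (1+2)/2 = 1.5.
The 3 values of 491 occupy positions 3–5 → average rank 4.
The 3 values of 493 occupy positions 6–8 → average rank 7.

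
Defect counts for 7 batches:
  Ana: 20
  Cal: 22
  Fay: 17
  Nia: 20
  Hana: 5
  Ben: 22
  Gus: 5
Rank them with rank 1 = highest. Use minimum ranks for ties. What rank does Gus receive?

Sorted (descending): 22, 22, 20, 20, 17, 5, 5
The 2 values of 22 occupy positions 1–2 → each gets rank 1.
The 2 values of 20 occupy positions 3–4 → each gets rank 3.
The 2 values of 5 occupy positions 6–7 → each gets rank 6.
Gus has value 5 → rank 6.

6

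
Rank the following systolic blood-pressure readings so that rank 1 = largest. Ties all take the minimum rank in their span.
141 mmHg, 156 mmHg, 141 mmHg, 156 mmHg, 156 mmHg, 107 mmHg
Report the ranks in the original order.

4, 1, 4, 1, 1, 6

Sorted (descending): 156, 156, 156, 141, 141, 107
The 3 values of 156 occupy positions 1–3 → each gets rank 1.
The 2 values of 141 occupy positions 4–5 → each gets rank 4.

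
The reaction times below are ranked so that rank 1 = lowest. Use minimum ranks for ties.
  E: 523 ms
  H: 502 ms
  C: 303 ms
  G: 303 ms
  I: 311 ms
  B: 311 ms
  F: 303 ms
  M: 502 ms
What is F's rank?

1

Sorted (ascending): 303, 303, 303, 311, 311, 502, 502, 523
The 3 values of 303 occupy positions 1–3 → each gets rank 1.
The 2 values of 311 occupy positions 4–5 → each gets rank 4.
The 2 values of 502 occupy positions 6–7 → each gets rank 6.
F has value 303 ms → rank 1.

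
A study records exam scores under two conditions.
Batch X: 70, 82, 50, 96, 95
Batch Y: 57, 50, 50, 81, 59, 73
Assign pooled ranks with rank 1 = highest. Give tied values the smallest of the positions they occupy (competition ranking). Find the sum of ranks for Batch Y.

42

Sorted (descending): 96, 95, 82, 81, 73, 70, 59, 57, 50, 50, 50
The 3 values of 50 occupy positions 9–11 → each gets rank 9.
Batch Y values → pooled ranks: 57→8, 50→9, 50→9, 81→4, 59→7, 73→5
Rank sum = 8 + 9 + 9 + 4 + 7 + 5 = 42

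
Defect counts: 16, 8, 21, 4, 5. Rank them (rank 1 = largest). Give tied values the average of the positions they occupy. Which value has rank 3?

8

Sorted (descending): 21, 16, 8, 5, 4
No ties — each value takes its position as its rank.
Rank 3 → value 8.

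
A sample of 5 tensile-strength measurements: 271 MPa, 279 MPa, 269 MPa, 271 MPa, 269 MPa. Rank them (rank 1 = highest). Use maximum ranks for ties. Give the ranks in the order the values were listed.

3, 1, 5, 3, 5

Sorted (descending): 279, 271, 271, 269, 269
The 2 values of 271 occupy positions 2–3 → each gets rank 3.
The 2 values of 269 occupy positions 4–5 → each gets rank 5.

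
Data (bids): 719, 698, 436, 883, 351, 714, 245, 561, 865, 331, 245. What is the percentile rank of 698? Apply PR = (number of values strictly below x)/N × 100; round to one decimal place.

54.5

N = 11.
Strictly below 698: 6. Equal to 698: 1.
PR = 6/11 × 100 = 54.5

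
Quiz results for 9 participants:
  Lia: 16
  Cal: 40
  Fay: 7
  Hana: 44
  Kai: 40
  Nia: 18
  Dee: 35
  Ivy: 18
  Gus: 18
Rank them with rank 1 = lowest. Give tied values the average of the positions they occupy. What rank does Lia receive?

2

Sorted (ascending): 7, 16, 18, 18, 18, 35, 40, 40, 44
The 3 values of 18 occupy positions 3–5 → average rank 4.
The 2 values of 40 occupy positions 7–8 → average rank (7+8)/2 = 7.5.
Lia has value 16 → rank 2.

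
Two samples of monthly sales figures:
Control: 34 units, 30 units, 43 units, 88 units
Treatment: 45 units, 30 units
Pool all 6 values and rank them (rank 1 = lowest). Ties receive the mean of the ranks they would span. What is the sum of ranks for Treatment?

6.5

Sorted (ascending): 30, 30, 34, 43, 45, 88
The 2 values of 30 occupy positions 1–2 → average rank (1+2)/2 = 1.5.
Treatment values → pooled ranks: 45→5, 30→1.5
Rank sum = 5 + 1.5 = 6.5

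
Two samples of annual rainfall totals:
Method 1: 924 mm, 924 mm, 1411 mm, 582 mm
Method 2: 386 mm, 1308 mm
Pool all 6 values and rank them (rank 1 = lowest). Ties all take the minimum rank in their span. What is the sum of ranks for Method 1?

Sorted (ascending): 386, 582, 924, 924, 1308, 1411
The 2 values of 924 occupy positions 3–4 → each gets rank 3.
Method 1 values → pooled ranks: 924→3, 924→3, 1411→6, 582→2
Rank sum = 3 + 3 + 6 + 2 = 14

14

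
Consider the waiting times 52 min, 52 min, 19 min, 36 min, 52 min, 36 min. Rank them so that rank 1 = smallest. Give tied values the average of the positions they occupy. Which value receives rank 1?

Sorted (ascending): 19, 36, 36, 52, 52, 52
The 2 values of 36 occupy positions 2–3 → average rank (2+3)/2 = 2.5.
The 3 values of 52 occupy positions 4–6 → average rank 5.
Rank 1 → value 19.

19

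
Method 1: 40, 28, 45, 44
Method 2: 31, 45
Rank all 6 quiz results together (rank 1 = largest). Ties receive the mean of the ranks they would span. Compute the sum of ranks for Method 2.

6.5

Sorted (descending): 45, 45, 44, 40, 31, 28
The 2 values of 45 occupy positions 1–2 → average rank (1+2)/2 = 1.5.
Method 2 values → pooled ranks: 31→5, 45→1.5
Rank sum = 5 + 1.5 = 6.5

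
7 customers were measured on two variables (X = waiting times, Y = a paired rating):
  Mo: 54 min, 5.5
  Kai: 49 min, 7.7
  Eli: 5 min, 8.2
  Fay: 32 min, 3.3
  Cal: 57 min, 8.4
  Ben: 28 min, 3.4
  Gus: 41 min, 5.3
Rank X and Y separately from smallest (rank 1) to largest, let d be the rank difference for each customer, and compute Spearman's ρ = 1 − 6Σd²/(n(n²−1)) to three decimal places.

0.393

Ranks of variable 1: 6, 5, 1, 3, 7, 2, 4
Ranks of variable 2: 4, 5, 6, 1, 7, 2, 3
d = r₁ − r₂: 2, 0, -5, 2, 0, 0, 1
d²: 4, 0, 25, 4, 0, 0, 1; Σd² = 34
ρ = 1 − 6·34/(7·48) = 1 − 204/336 = 0.393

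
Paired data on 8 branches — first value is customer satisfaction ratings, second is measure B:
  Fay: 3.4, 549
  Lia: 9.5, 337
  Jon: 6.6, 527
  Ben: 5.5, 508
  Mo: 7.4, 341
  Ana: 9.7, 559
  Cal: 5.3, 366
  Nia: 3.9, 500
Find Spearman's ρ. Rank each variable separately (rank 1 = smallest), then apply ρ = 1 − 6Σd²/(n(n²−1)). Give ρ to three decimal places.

-0.119

Ranks of variable 1: 1, 7, 5, 4, 6, 8, 3, 2
Ranks of variable 2: 7, 1, 6, 5, 2, 8, 3, 4
d = r₁ − r₂: -6, 6, -1, -1, 4, 0, 0, -2
d²: 36, 36, 1, 1, 16, 0, 0, 4; Σd² = 94
ρ = 1 − 6·94/(8·63) = 1 − 564/504 = -0.119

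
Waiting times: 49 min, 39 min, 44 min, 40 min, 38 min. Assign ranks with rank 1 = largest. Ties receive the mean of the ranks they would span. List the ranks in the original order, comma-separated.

1, 4, 2, 3, 5

Sorted (descending): 49, 44, 40, 39, 38
No ties — each value takes its position as its rank.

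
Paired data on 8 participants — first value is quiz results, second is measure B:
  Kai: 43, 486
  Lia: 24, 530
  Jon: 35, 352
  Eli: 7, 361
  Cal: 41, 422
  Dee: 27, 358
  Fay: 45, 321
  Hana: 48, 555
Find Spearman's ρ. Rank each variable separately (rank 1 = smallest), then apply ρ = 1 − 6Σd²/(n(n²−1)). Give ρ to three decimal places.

Ranks of variable 1: 6, 2, 4, 1, 5, 3, 7, 8
Ranks of variable 2: 6, 7, 2, 4, 5, 3, 1, 8
d = r₁ − r₂: 0, -5, 2, -3, 0, 0, 6, 0
d²: 0, 25, 4, 9, 0, 0, 36, 0; Σd² = 74
ρ = 1 − 6·74/(8·63) = 1 − 444/504 = 0.119

0.119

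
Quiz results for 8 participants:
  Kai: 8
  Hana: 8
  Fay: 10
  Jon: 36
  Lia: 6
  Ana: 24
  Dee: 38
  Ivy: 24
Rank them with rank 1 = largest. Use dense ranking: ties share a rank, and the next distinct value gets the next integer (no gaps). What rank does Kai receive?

Sorted (descending): 38, 36, 24, 24, 10, 8, 8, 6
The 2 values of 24 share dense rank 3.
The 2 values of 8 share dense rank 5.
Remaining distinct values take the next consecutive integers.
Kai has value 8 → rank 5.

5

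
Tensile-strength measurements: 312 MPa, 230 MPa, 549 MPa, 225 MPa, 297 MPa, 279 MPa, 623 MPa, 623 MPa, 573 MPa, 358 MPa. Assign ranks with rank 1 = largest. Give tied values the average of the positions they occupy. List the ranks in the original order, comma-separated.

Sorted (descending): 623, 623, 573, 549, 358, 312, 297, 279, 230, 225
The 2 values of 623 occupy positions 1–2 → average rank (1+2)/2 = 1.5.

6, 9, 4, 10, 7, 8, 1.5, 1.5, 3, 5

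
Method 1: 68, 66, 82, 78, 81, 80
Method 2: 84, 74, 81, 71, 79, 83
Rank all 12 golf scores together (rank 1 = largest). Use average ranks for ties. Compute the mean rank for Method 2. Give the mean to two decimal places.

5.58

Sorted (descending): 84, 83, 82, 81, 81, 80, 79, 78, 74, 71, 68, 66
The 2 values of 81 occupy positions 4–5 → average rank (4+5)/2 = 4.5.
Method 2 values → pooled ranks: 84→1, 74→9, 81→4.5, 71→10, 79→7, 83→2
Mean rank = (1 + 9 + 4.5 + 10 + 7 + 2) / 6 = 5.58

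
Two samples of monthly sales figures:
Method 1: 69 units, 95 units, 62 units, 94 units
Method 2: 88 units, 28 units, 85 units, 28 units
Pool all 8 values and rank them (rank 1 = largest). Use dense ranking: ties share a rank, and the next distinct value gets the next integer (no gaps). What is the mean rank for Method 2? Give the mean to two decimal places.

5.25

Sorted (descending): 95, 94, 88, 85, 69, 62, 28, 28
The 2 values of 28 share dense rank 7.
Remaining distinct values take the next consecutive integers.
Method 2 values → pooled ranks: 88→3, 28→7, 85→4, 28→7
Mean rank = (3 + 7 + 4 + 7) / 4 = 5.25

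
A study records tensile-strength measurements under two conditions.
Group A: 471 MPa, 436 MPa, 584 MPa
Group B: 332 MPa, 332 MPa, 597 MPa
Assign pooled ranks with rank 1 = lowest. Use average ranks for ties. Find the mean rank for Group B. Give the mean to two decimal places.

Sorted (ascending): 332, 332, 436, 471, 584, 597
The 2 values of 332 occupy positions 1–2 → average rank (1+2)/2 = 1.5.
Group B values → pooled ranks: 332→1.5, 332→1.5, 597→6
Mean rank = (1.5 + 1.5 + 6) / 3 = 3.00

3.00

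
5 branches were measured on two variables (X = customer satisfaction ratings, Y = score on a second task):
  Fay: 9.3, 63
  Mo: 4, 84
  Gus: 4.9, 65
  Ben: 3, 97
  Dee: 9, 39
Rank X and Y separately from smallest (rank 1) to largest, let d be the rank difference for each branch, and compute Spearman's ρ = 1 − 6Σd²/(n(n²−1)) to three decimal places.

-0.900

Ranks of variable 1: 5, 2, 3, 1, 4
Ranks of variable 2: 2, 4, 3, 5, 1
d = r₁ − r₂: 3, -2, 0, -4, 3
d²: 9, 4, 0, 16, 9; Σd² = 38
ρ = 1 − 6·38/(5·24) = 1 − 228/120 = -0.900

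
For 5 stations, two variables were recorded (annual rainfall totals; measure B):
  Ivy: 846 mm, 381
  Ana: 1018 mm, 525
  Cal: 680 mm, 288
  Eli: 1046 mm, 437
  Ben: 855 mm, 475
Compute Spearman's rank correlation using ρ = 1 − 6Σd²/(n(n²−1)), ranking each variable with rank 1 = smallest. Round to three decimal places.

0.700

Ranks of variable 1: 2, 4, 1, 5, 3
Ranks of variable 2: 2, 5, 1, 3, 4
d = r₁ − r₂: 0, -1, 0, 2, -1
d²: 0, 1, 0, 4, 1; Σd² = 6
ρ = 1 − 6·6/(5·24) = 1 − 36/120 = 0.700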